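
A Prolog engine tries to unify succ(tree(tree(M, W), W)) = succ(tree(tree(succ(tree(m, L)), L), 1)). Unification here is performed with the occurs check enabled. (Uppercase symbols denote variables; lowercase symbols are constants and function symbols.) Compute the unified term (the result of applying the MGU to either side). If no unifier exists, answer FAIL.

Decompose succ/1: tree(tree(M, W), W) = tree(tree(succ(tree(m, L)), L), 1).
Decompose tree/2: tree(M, W) = tree(succ(tree(m, L)), L),  W = 1.
Decompose tree/2: M = succ(tree(m, L)),  W = L.
Bind M := succ(tree(m, L)); no other remaining equation mentions M.
Bind W := L; substituting into the remaining equation gives: L = 1.
Bind L := 1. Substituting into the earlier bindings gives M := succ(tree(m, 1)), W := 1.
Applying the MGU to either side gives succ(tree(tree(succ(tree(m, 1)), 1), 1)).

succ(tree(tree(succ(tree(m, 1)), 1), 1))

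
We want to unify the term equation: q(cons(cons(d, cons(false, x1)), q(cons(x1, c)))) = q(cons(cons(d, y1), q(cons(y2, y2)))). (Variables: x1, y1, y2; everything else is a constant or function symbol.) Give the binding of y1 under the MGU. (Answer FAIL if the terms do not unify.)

cons(false, c)

Decompose q/1: cons(cons(d, cons(false, x1)), q(cons(x1, c))) = cons(cons(d, y1), q(cons(y2, y2))).
Decompose cons/2: cons(d, cons(false, x1)) = cons(d, y1),  q(cons(x1, c)) = q(cons(y2, y2)).
Decompose cons/2: d = d,  cons(false, x1) = y1.
Delete trivial equation d = d.
Bind y1 := cons(false, x1); no other remaining equation mentions y1.
Decompose q/1: cons(x1, c) = cons(y2, y2).
Decompose cons/2: x1 = y2,  c = y2.
Bind x1 := y2; no other remaining equation mentions x1. Substituting into the earlier binding gives y1 := cons(false, y2).
Bind y2 := c. Substituting into the earlier bindings gives y1 := cons(false, c), x1 := c.
MGU = { y1 -> cons(false, c), x1 -> c, y2 -> c }, so y1 -> cons(false, c).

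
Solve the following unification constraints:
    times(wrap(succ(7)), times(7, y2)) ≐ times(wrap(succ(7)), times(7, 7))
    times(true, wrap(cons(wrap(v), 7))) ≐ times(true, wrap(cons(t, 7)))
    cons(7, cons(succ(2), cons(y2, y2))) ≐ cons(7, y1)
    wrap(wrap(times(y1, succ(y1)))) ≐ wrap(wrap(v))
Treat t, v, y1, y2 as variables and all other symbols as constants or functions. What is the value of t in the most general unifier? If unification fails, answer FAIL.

Decompose times/2: wrap(succ(7)) ≐ wrap(succ(7)),  times(7, y2) ≐ times(7, 7).
Delete trivial equation wrap(succ(7)) ≐ wrap(succ(7)).
Decompose times/2: 7 ≐ 7,  y2 ≐ 7.
Delete trivial equation 7 ≐ 7.
Bind y2 := 7; substituting into the one remaining equation that mentions y2 gives: cons(7, cons(succ(2), cons(7, 7))) ≐ cons(7, y1).
Decompose times/2: true ≐ true,  wrap(cons(wrap(v), 7)) ≐ wrap(cons(t, 7)).
Delete trivial equation true ≐ true.
Decompose wrap/1: cons(wrap(v), 7) ≐ cons(t, 7).
Decompose cons/2: wrap(v) ≐ t,  7 ≐ 7.
Bind t := wrap(v); no other remaining equation mentions t.
Delete trivial equation 7 ≐ 7.
Decompose cons/2: 7 ≐ 7,  cons(succ(2), cons(7, 7)) ≐ y1.
Delete trivial equation 7 ≐ 7.
Bind y1 := cons(succ(2), cons(7, 7)); substituting into the remaining equation gives: wrap(wrap(times(cons(succ(2), cons(7, 7)), succ(cons(succ(2), cons(7, 7)))))) ≐ wrap(wrap(v)).
Decompose wrap/1: wrap(times(cons(succ(2), cons(7, 7)), succ(cons(succ(2), cons(7, 7))))) ≐ wrap(v).
Decompose wrap/1: times(cons(succ(2), cons(7, 7)), succ(cons(succ(2), cons(7, 7)))) ≐ v.
Bind v := times(cons(succ(2), cons(7, 7)), succ(cons(succ(2), cons(7, 7)))). Substituting into the earlier binding gives t := wrap(times(cons(succ(2), cons(7, 7)), succ(cons(succ(2), cons(7, 7))))).
MGU = { y2 -> 7, t -> wrap(times(cons(succ(2), cons(7, 7)), succ(cons(succ(2), cons(7, 7))))), y1 -> cons(succ(2), cons(7, 7)), v -> times(cons(succ(2), cons(7, 7)), succ(cons(succ(2), cons(7, 7)))) }, so t -> wrap(times(cons(succ(2), cons(7, 7)), succ(cons(succ(2), cons(7, 7))))).

wrap(times(cons(succ(2), cons(7, 7)), succ(cons(succ(2), cons(7, 7)))))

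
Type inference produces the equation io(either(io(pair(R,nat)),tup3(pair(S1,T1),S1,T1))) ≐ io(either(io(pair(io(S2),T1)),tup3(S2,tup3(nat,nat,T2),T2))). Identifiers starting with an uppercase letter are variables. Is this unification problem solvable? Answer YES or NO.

Decompose io/1: either(io(pair(R,nat)),tup3(pair(S1,T1),S1,T1)) ≐ either(io(pair(io(S2),T1)),tup3(S2,tup3(nat,nat,T2),T2)).
Decompose either/2: io(pair(R,nat)) ≐ io(pair(io(S2),T1)),  tup3(pair(S1,T1),S1,T1) ≐ tup3(S2,tup3(nat,nat,T2),T2).
Decompose io/1: pair(R,nat) ≐ pair(io(S2),T1).
Decompose pair/2: R ≐ io(S2),  nat ≐ T1.
Bind R := io(S2); no other remaining equation mentions R.
Bind T1 := nat; substituting into the remaining equation gives: tup3(pair(S1,nat),S1,nat) ≐ tup3(S2,tup3(nat,nat,T2),T2).
Decompose tup3/3: pair(S1,nat) ≐ S2,  S1 ≐ tup3(nat,nat,T2),  nat ≐ T2.
Bind S2 := pair(S1,nat); no other remaining equation mentions S2. Substituting into the earlier binding gives R := io(pair(S1,nat)).
Bind S1 := tup3(nat,nat,T2); no other remaining equation mentions S1. Substituting into the earlier bindings gives R := io(pair(tup3(nat,nat,T2),nat)), S2 := pair(tup3(nat,nat,T2),nat).
Bind T2 := nat. Substituting into the earlier bindings gives R := io(pair(tup3(nat,nat,nat),nat)), S2 := pair(tup3(nat,nat,nat),nat), S1 := tup3(nat,nat,nat).
No equations remain and no clash or occurs-check failure arose, so a unifier exists.

YES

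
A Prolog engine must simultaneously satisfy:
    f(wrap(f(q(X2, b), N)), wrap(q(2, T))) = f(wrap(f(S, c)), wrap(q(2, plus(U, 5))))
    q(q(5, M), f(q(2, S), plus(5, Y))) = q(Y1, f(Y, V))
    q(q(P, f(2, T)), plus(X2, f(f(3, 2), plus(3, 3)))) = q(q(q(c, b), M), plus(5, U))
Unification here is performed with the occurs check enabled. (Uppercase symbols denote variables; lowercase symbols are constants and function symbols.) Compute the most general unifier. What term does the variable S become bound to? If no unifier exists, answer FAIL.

q(5, b)

Decompose f/2: wrap(f(q(X2, b), N)) = wrap(f(S, c)),  wrap(q(2, T)) = wrap(q(2, plus(U, 5))).
Decompose wrap/1: f(q(X2, b), N) = f(S, c).
Decompose f/2: q(X2, b) = S,  N = c.
Bind S := q(X2, b); substituting into the one remaining equation that mentions S gives: q(q(5, M), f(q(2, q(X2, b)), plus(5, Y))) = q(Y1, f(Y, V)).
Bind N := c; no other remaining equation mentions N.
Decompose wrap/1: q(2, T) = q(2, plus(U, 5)).
Decompose q/2: 2 = 2,  T = plus(U, 5).
Delete trivial equation 2 = 2.
Bind T := plus(U, 5); substituting into the one remaining equation that mentions T gives: q(q(P, f(2, plus(U, 5))), plus(X2, f(f(3, 2), plus(3, 3)))) = q(q(q(c, b), M), plus(5, U)).
Decompose q/2: q(5, M) = Y1,  f(q(2, q(X2, b)), plus(5, Y)) = f(Y, V).
Bind Y1 := q(5, M); no other remaining equation mentions Y1.
Decompose f/2: q(2, q(X2, b)) = Y,  plus(5, Y) = V.
Bind Y := q(2, q(X2, b)); substituting into the one remaining equation that mentions Y gives: plus(5, q(2, q(X2, b))) = V.
Bind V := plus(5, q(2, q(X2, b))); no other remaining equation mentions V.
Decompose q/2: q(P, f(2, plus(U, 5))) = q(q(c, b), M),  plus(X2, f(f(3, 2), plus(3, 3))) = plus(5, U).
Decompose q/2: P = q(c, b),  f(2, plus(U, 5)) = M.
Bind P := q(c, b); no other remaining equation mentions P.
Bind M := f(2, plus(U, 5)); no other remaining equation mentions M. Substituting into the earlier binding gives Y1 := q(5, f(2, plus(U, 5))).
Decompose plus/2: X2 = 5,  f(f(3, 2), plus(3, 3)) = U.
Bind X2 := 5; no other remaining equation mentions X2. Substituting into the earlier bindings gives S := q(5, b), Y := q(2, q(5, b)), V := plus(5, q(2, q(5, b))).
Bind U := f(f(3, 2), plus(3, 3)). Substituting into the earlier bindings gives T := plus(f(f(3, 2), plus(3, 3)), 5), Y1 := q(5, f(2, plus(f(f(3, 2), plus(3, 3)), 5))), M := f(2, plus(f(f(3, 2), plus(3, 3)), 5)).
MGU = { S = q(5, b), N = c, T = plus(f(f(3, 2), plus(3, 3)), 5), Y1 = q(5, f(2, plus(f(f(3, 2), plus(3, 3)), 5))), Y = q(2, q(5, b)), V = plus(5, q(2, q(5, b))), P = q(c, b), M = f(2, plus(f(f(3, 2), plus(3, 3)), 5)), X2 = 5, U = f(f(3, 2), plus(3, 3)) }, so S = q(5, b).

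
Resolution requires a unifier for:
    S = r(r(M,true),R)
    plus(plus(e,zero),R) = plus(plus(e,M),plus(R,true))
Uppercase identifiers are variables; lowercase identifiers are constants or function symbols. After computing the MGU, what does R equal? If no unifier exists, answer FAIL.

FAIL

Bind S := r(r(M,true),R); no other remaining equation mentions S.
Decompose plus/2: plus(e,zero) = plus(e,M),  R = plus(R,true).
Decompose plus/2: e = e,  zero = M.
Delete trivial equation e = e.
Bind M := zero; no other remaining equation mentions M. Substituting into the earlier binding gives S := r(r(zero,true),R).
Occurs check fails: R occurs in plus(R,true); the equation R = plus(R,true) has no finite solution.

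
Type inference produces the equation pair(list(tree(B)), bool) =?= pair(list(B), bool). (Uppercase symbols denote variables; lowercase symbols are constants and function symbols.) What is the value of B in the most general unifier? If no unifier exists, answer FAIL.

FAIL

Decompose pair/2: list(tree(B)) =?= list(B),  bool =?= bool.
Decompose list/1: tree(B) =?= B.
Occurs check fails: B occurs in tree(B); the equation B =?= tree(B) has no finite solution.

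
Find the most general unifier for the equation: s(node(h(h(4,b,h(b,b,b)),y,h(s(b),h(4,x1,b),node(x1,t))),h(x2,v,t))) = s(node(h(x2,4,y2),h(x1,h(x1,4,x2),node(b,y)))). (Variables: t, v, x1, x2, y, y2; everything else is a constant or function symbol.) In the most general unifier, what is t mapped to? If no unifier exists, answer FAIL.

node(b,4)

Decompose s/1: node(h(h(4,b,h(b,b,b)),y,h(s(b),h(4,x1,b),node(x1,t))),h(x2,v,t)) = node(h(x2,4,y2),h(x1,h(x1,4,x2),node(b,y))).
Decompose node/2: h(h(4,b,h(b,b,b)),y,h(s(b),h(4,x1,b),node(x1,t))) = h(x2,4,y2),  h(x2,v,t) = h(x1,h(x1,4,x2),node(b,y)).
Decompose h/3: h(4,b,h(b,b,b)) = x2,  y = 4,  h(s(b),h(4,x1,b),node(x1,t)) = y2.
Bind x2 := h(4,b,h(b,b,b)); substituting into the one remaining equation that mentions x2 gives: h(h(4,b,h(b,b,b)),v,t) = h(x1,h(x1,4,h(4,b,h(b,b,b))),node(b,y)).
Bind y := 4; substituting into the one remaining equation that mentions y gives: h(h(4,b,h(b,b,b)),v,t) = h(x1,h(x1,4,h(4,b,h(b,b,b))),node(b,4)).
Bind y2 := h(s(b),h(4,x1,b),node(x1,t)); no other remaining equation mentions y2.
Decompose h/3: h(4,b,h(b,b,b)) = x1,  v = h(x1,4,h(4,b,h(b,b,b))),  t = node(b,4).
Bind x1 := h(4,b,h(b,b,b)); substituting into the one remaining equation that mentions x1 gives: v = h(h(4,b,h(b,b,b)),4,h(4,b,h(b,b,b))). Substituting into the earlier binding gives y2 := h(s(b),h(4,h(4,b,h(b,b,b)),b),node(h(4,b,h(b,b,b)),t)).
Bind v := h(h(4,b,h(b,b,b)),4,h(4,b,h(b,b,b))); no other remaining equation mentions v.
Bind t := node(b,4). Substituting into the earlier binding gives y2 := h(s(b),h(4,h(4,b,h(b,b,b)),b),node(h(4,b,h(b,b,b)),node(b,4))).
MGU = { x2 -> h(4,b,h(b,b,b)), y -> 4, y2 -> h(s(b),h(4,h(4,b,h(b,b,b)),b),node(h(4,b,h(b,b,b)),node(b,4))), x1 -> h(4,b,h(b,b,b)), v -> h(h(4,b,h(b,b,b)),4,h(4,b,h(b,b,b))), t -> node(b,4) }, so t -> node(b,4).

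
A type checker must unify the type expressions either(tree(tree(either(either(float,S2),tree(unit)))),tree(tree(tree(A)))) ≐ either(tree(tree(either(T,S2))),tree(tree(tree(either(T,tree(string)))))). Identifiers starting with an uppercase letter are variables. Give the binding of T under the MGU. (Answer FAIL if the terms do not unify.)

Decompose either/2: tree(tree(either(either(float,S2),tree(unit)))) ≐ tree(tree(either(T,S2))),  tree(tree(tree(A))) ≐ tree(tree(tree(either(T,tree(string))))).
Decompose tree/1: tree(either(either(float,S2),tree(unit))) ≐ tree(either(T,S2)).
Decompose tree/1: either(either(float,S2),tree(unit)) ≐ either(T,S2).
Decompose either/2: either(float,S2) ≐ T,  tree(unit) ≐ S2.
Bind T := either(float,S2); substituting into the one remaining equation that mentions T gives: tree(tree(tree(A))) ≐ tree(tree(tree(either(either(float,S2),tree(string))))).
Bind S2 := tree(unit); substituting into the remaining equation gives: tree(tree(tree(A))) ≐ tree(tree(tree(either(either(float,tree(unit)),tree(string))))). Substituting into the earlier binding gives T := either(float,tree(unit)).
Decompose tree/1: tree(tree(A)) ≐ tree(tree(either(either(float,tree(unit)),tree(string)))).
Decompose tree/1: tree(A) ≐ tree(either(either(float,tree(unit)),tree(string))).
Decompose tree/1: A ≐ either(either(float,tree(unit)),tree(string)).
Bind A := either(either(float,tree(unit)),tree(string)).
MGU = { T ↦ either(float,tree(unit)), S2 ↦ tree(unit), A ↦ either(either(float,tree(unit)),tree(string)) }, so T ↦ either(float,tree(unit)).

either(float,tree(unit))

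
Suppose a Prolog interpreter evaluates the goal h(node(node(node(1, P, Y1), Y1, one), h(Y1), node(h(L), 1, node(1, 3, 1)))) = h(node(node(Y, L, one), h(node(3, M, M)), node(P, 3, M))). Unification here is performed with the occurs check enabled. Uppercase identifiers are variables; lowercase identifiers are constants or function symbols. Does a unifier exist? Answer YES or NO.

NO

Decompose h/1: node(node(node(1, P, Y1), Y1, one), h(Y1), node(h(L), 1, node(1, 3, 1))) = node(node(Y, L, one), h(node(3, M, M)), node(P, 3, M)).
Decompose node/3: node(node(1, P, Y1), Y1, one) = node(Y, L, one),  h(Y1) = h(node(3, M, M)),  node(h(L), 1, node(1, 3, 1)) = node(P, 3, M).
Decompose node/3: node(1, P, Y1) = Y,  Y1 = L,  one = one.
Bind Y := node(1, P, Y1); no other remaining equation mentions Y.
Bind Y1 := L; substituting into the one remaining equation that mentions Y1 gives: h(L) = h(node(3, M, M)). Substituting into the earlier binding gives Y := node(1, P, L).
Delete trivial equation one = one.
Decompose h/1: L = node(3, M, M).
Bind L := node(3, M, M); substituting into the remaining equation gives: node(h(node(3, M, M)), 1, node(1, 3, 1)) = node(P, 3, M). Substituting into the earlier bindings gives Y := node(1, P, node(3, M, M)), Y1 := node(3, M, M).
Decompose node/3: h(node(3, M, M)) = P,  1 = 3,  node(1, 3, 1) = M.
Bind P := h(node(3, M, M)); no other remaining equation mentions P. Substituting into the earlier binding gives Y := node(1, h(node(3, M, M)), node(3, M, M)).
Clash: constants 1 and 3 differ; no unifier exists.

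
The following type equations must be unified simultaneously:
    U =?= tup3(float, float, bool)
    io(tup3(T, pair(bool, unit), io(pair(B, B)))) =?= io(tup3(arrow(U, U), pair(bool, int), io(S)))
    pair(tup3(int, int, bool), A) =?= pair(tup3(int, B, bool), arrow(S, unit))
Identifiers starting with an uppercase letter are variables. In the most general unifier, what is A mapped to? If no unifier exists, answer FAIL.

Bind U := tup3(float, float, bool); substituting into the one remaining equation that mentions U gives: io(tup3(T, pair(bool, unit), io(pair(B, B)))) =?= io(tup3(arrow(tup3(float, float, bool), tup3(float, float, bool)), pair(bool, int), io(S))).
Decompose io/1: tup3(T, pair(bool, unit), io(pair(B, B))) =?= tup3(arrow(tup3(float, float, bool), tup3(float, float, bool)), pair(bool, int), io(S)).
Decompose tup3/3: T =?= arrow(tup3(float, float, bool), tup3(float, float, bool)),  pair(bool, unit) =?= pair(bool, int),  io(pair(B, B)) =?= io(S).
Bind T := arrow(tup3(float, float, bool), tup3(float, float, bool)); no other remaining equation mentions T.
Decompose pair/2: bool =?= bool,  unit =?= int.
Delete trivial equation bool =?= bool.
Clash: constants unit and int differ; no unifier exists.

FAIL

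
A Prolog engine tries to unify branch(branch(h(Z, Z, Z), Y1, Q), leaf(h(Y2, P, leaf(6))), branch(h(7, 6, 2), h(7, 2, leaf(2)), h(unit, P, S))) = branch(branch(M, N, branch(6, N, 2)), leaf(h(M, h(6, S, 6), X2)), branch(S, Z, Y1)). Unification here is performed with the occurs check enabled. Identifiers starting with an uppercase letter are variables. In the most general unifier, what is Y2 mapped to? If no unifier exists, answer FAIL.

Decompose branch/3: branch(h(Z, Z, Z), Y1, Q) = branch(M, N, branch(6, N, 2)),  leaf(h(Y2, P, leaf(6))) = leaf(h(M, h(6, S, 6), X2)),  branch(h(7, 6, 2), h(7, 2, leaf(2)), h(unit, P, S)) = branch(S, Z, Y1).
Decompose branch/3: h(Z, Z, Z) = M,  Y1 = N,  Q = branch(6, N, 2).
Bind M := h(Z, Z, Z); substituting into the one remaining equation that mentions M gives: leaf(h(Y2, P, leaf(6))) = leaf(h(h(Z, Z, Z), h(6, S, 6), X2)).
Bind Y1 := N; substituting into the one remaining equation that mentions Y1 gives: branch(h(7, 6, 2), h(7, 2, leaf(2)), h(unit, P, S)) = branch(S, Z, N).
Bind Q := branch(6, N, 2); no other remaining equation mentions Q.
Decompose leaf/1: h(Y2, P, leaf(6)) = h(h(Z, Z, Z), h(6, S, 6), X2).
Decompose h/3: Y2 = h(Z, Z, Z),  P = h(6, S, 6),  leaf(6) = X2.
Bind Y2 := h(Z, Z, Z); no other remaining equation mentions Y2.
Bind P := h(6, S, 6); substituting into the one remaining equation that mentions P gives: branch(h(7, 6, 2), h(7, 2, leaf(2)), h(unit, h(6, S, 6), S)) = branch(S, Z, N).
Bind X2 := leaf(6); no other remaining equation mentions X2.
Decompose branch/3: h(7, 6, 2) = S,  h(7, 2, leaf(2)) = Z,  h(unit, h(6, S, 6), S) = N.
Bind S := h(7, 6, 2); substituting into the one remaining equation that mentions S gives: h(unit, h(6, h(7, 6, 2), 6), h(7, 6, 2)) = N. Substituting into the earlier binding gives P := h(6, h(7, 6, 2), 6).
Bind Z := h(7, 2, leaf(2)); no other remaining equation mentions Z. Substituting into the earlier bindings gives M := h(h(7, 2, leaf(2)), h(7, 2, leaf(2)), h(7, 2, leaf(2))), Y2 := h(h(7, 2, leaf(2)), h(7, 2, leaf(2)), h(7, 2, leaf(2))).
Bind N := h(unit, h(6, h(7, 6, 2), 6), h(7, 6, 2)). Substituting into the earlier bindings gives Y1 := h(unit, h(6, h(7, 6, 2), 6), h(7, 6, 2)), Q := branch(6, h(unit, h(6, h(7, 6, 2), 6), h(7, 6, 2)), 2).
MGU = { M -> h(h(7, 2, leaf(2)), h(7, 2, leaf(2)), h(7, 2, leaf(2))), Y1 -> h(unit, h(6, h(7, 6, 2), 6), h(7, 6, 2)), Q -> branch(6, h(unit, h(6, h(7, 6, 2), 6), h(7, 6, 2)), 2), Y2 -> h(h(7, 2, leaf(2)), h(7, 2, leaf(2)), h(7, 2, leaf(2))), P -> h(6, h(7, 6, 2), 6), X2 -> leaf(6), S -> h(7, 6, 2), Z -> h(7, 2, leaf(2)), N -> h(unit, h(6, h(7, 6, 2), 6), h(7, 6, 2)) }, so Y2 -> h(h(7, 2, leaf(2)), h(7, 2, leaf(2)), h(7, 2, leaf(2))).

h(h(7, 2, leaf(2)), h(7, 2, leaf(2)), h(7, 2, leaf(2)))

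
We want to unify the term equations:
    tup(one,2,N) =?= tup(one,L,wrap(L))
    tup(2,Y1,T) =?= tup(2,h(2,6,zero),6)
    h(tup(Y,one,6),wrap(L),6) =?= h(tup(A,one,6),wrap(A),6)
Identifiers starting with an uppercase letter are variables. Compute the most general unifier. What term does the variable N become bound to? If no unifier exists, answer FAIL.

Decompose tup/3: one =?= one,  2 =?= L,  N =?= wrap(L).
Delete trivial equation one =?= one.
Bind L := 2; substituting into the 2 remaining equations that mention L gives: N =?= wrap(2),  h(tup(Y,one,6),wrap(2),6) =?= h(tup(A,one,6),wrap(A),6).
Bind N := wrap(2); no other remaining equation mentions N.
Decompose tup/3: 2 =?= 2,  Y1 =?= h(2,6,zero),  T =?= 6.
Delete trivial equation 2 =?= 2.
Bind Y1 := h(2,6,zero); no other remaining equation mentions Y1.
Bind T := 6; no other remaining equation mentions T.
Decompose h/3: tup(Y,one,6) =?= tup(A,one,6),  wrap(2) =?= wrap(A),  6 =?= 6.
Decompose tup/3: Y =?= A,  one =?= one,  6 =?= 6.
Bind Y := A; no other remaining equation mentions Y.
Delete trivial equation one =?= one.
Delete trivial equation 6 =?= 6.
Decompose wrap/1: 2 =?= A.
Bind A := 2; no other remaining equation mentions A. Substituting into the earlier binding gives Y := 2.
Delete trivial equation 6 =?= 6.
MGU = { L -> 2, N -> wrap(2), Y1 -> h(2,6,zero), T -> 6, Y -> 2, A -> 2 }, so N -> wrap(2).

wrap(2)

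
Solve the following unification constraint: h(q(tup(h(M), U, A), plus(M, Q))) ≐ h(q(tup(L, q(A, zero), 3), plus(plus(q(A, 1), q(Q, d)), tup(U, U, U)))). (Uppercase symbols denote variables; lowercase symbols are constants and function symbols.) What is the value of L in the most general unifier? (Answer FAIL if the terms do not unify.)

h(plus(q(3, 1), q(tup(q(3, zero), q(3, zero), q(3, zero)), d)))

Decompose h/1: q(tup(h(M), U, A), plus(M, Q)) ≐ q(tup(L, q(A, zero), 3), plus(plus(q(A, 1), q(Q, d)), tup(U, U, U))).
Decompose q/2: tup(h(M), U, A) ≐ tup(L, q(A, zero), 3),  plus(M, Q) ≐ plus(plus(q(A, 1), q(Q, d)), tup(U, U, U)).
Decompose tup/3: h(M) ≐ L,  U ≐ q(A, zero),  A ≐ 3.
Bind L := h(M); no other remaining equation mentions L.
Bind U := q(A, zero); substituting into the one remaining equation that mentions U gives: plus(M, Q) ≐ plus(plus(q(A, 1), q(Q, d)), tup(q(A, zero), q(A, zero), q(A, zero))).
Bind A := 3; substituting into the remaining equation gives: plus(M, Q) ≐ plus(plus(q(3, 1), q(Q, d)), tup(q(3, zero), q(3, zero), q(3, zero))). Substituting into the earlier binding gives U := q(3, zero).
Decompose plus/2: M ≐ plus(q(3, 1), q(Q, d)),  Q ≐ tup(q(3, zero), q(3, zero), q(3, zero)).
Bind M := plus(q(3, 1), q(Q, d)); no other remaining equation mentions M. Substituting into the earlier binding gives L := h(plus(q(3, 1), q(Q, d))).
Bind Q := tup(q(3, zero), q(3, zero), q(3, zero)). Substituting into the earlier bindings gives L := h(plus(q(3, 1), q(tup(q(3, zero), q(3, zero), q(3, zero)), d))), M := plus(q(3, 1), q(tup(q(3, zero), q(3, zero), q(3, zero)), d)).
MGU = { L := h(plus(q(3, 1), q(tup(q(3, zero), q(3, zero), q(3, zero)), d))), U := q(3, zero), A := 3, M := plus(q(3, 1), q(tup(q(3, zero), q(3, zero), q(3, zero)), d)), Q := tup(q(3, zero), q(3, zero), q(3, zero)) }, so L := h(plus(q(3, 1), q(tup(q(3, zero), q(3, zero), q(3, zero)), d))).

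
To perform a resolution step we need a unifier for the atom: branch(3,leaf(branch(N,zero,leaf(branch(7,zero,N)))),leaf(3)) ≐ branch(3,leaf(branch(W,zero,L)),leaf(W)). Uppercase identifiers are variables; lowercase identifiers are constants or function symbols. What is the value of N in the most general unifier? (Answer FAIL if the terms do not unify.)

3

Decompose branch/3: 3 ≐ 3,  leaf(branch(N,zero,leaf(branch(7,zero,N)))) ≐ leaf(branch(W,zero,L)),  leaf(3) ≐ leaf(W).
Delete trivial equation 3 ≐ 3.
Decompose leaf/1: branch(N,zero,leaf(branch(7,zero,N))) ≐ branch(W,zero,L).
Decompose branch/3: N ≐ W,  zero ≐ zero,  leaf(branch(7,zero,N)) ≐ L.
Bind N := W; substituting into the one remaining equation that mentions N gives: leaf(branch(7,zero,W)) ≐ L.
Delete trivial equation zero ≐ zero.
Bind L := leaf(branch(7,zero,W)); no other remaining equation mentions L.
Decompose leaf/1: 3 ≐ W.
Bind W := 3. Substituting into the earlier bindings gives N := 3, L := leaf(branch(7,zero,3)).
MGU = { N -> 3, L -> leaf(branch(7,zero,3)), W -> 3 }, so N -> 3.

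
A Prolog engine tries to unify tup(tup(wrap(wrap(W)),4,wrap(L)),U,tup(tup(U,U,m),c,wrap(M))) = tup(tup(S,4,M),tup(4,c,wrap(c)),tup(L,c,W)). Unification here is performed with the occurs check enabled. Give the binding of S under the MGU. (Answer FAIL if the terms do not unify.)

wrap(wrap(wrap(wrap(tup(tup(4,c,wrap(c)),tup(4,c,wrap(c)),m)))))

Decompose tup/3: tup(wrap(wrap(W)),4,wrap(L)) = tup(S,4,M),  U = tup(4,c,wrap(c)),  tup(tup(U,U,m),c,wrap(M)) = tup(L,c,W).
Decompose tup/3: wrap(wrap(W)) = S,  4 = 4,  wrap(L) = M.
Bind S := wrap(wrap(W)); no other remaining equation mentions S.
Delete trivial equation 4 = 4.
Bind M := wrap(L); substituting into the one remaining equation that mentions M gives: tup(tup(U,U,m),c,wrap(wrap(L))) = tup(L,c,W).
Bind U := tup(4,c,wrap(c)); substituting into the remaining equation gives: tup(tup(tup(4,c,wrap(c)),tup(4,c,wrap(c)),m),c,wrap(wrap(L))) = tup(L,c,W).
Decompose tup/3: tup(tup(4,c,wrap(c)),tup(4,c,wrap(c)),m) = L,  c = c,  wrap(wrap(L)) = W.
Bind L := tup(tup(4,c,wrap(c)),tup(4,c,wrap(c)),m); substituting into the one remaining equation that mentions L gives: wrap(wrap(tup(tup(4,c,wrap(c)),tup(4,c,wrap(c)),m))) = W. Substituting into the earlier binding gives M := wrap(tup(tup(4,c,wrap(c)),tup(4,c,wrap(c)),m)).
Delete trivial equation c = c.
Bind W := wrap(wrap(tup(tup(4,c,wrap(c)),tup(4,c,wrap(c)),m))). Substituting into the earlier binding gives S := wrap(wrap(wrap(wrap(tup(tup(4,c,wrap(c)),tup(4,c,wrap(c)),m))))).
MGU = { S ↦ wrap(wrap(wrap(wrap(tup(tup(4,c,wrap(c)),tup(4,c,wrap(c)),m))))), M ↦ wrap(tup(tup(4,c,wrap(c)),tup(4,c,wrap(c)),m)), U ↦ tup(4,c,wrap(c)), L ↦ tup(tup(4,c,wrap(c)),tup(4,c,wrap(c)),m), W ↦ wrap(wrap(tup(tup(4,c,wrap(c)),tup(4,c,wrap(c)),m))) }, so S ↦ wrap(wrap(wrap(wrap(tup(tup(4,c,wrap(c)),tup(4,c,wrap(c)),m))))).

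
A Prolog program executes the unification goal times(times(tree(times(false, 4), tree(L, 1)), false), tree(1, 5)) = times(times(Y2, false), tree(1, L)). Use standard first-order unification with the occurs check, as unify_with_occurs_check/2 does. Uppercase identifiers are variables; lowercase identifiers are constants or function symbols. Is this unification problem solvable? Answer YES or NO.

YES

Decompose times/2: times(tree(times(false, 4), tree(L, 1)), false) = times(Y2, false),  tree(1, 5) = tree(1, L).
Decompose times/2: tree(times(false, 4), tree(L, 1)) = Y2,  false = false.
Bind Y2 := tree(times(false, 4), tree(L, 1)); no other remaining equation mentions Y2.
Delete trivial equation false = false.
Decompose tree/2: 1 = 1,  5 = L.
Delete trivial equation 1 = 1.
Bind L := 5. Substituting into the earlier binding gives Y2 := tree(times(false, 4), tree(5, 1)).
No equations remain and no clash or occurs-check failure arose, so a unifier exists.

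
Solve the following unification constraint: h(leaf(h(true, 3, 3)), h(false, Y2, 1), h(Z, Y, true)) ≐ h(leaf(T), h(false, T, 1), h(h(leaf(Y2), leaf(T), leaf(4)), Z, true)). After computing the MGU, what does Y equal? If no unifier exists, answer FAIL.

h(leaf(h(true, 3, 3)), leaf(h(true, 3, 3)), leaf(4))

Decompose h/3: leaf(h(true, 3, 3)) ≐ leaf(T),  h(false, Y2, 1) ≐ h(false, T, 1),  h(Z, Y, true) ≐ h(h(leaf(Y2), leaf(T), leaf(4)), Z, true).
Decompose leaf/1: h(true, 3, 3) ≐ T.
Bind T := h(true, 3, 3); substituting into the remaining equations gives: h(false, Y2, 1) ≐ h(false, h(true, 3, 3), 1),  h(Z, Y, true) ≐ h(h(leaf(Y2), leaf(h(true, 3, 3)), leaf(4)), Z, true).
Decompose h/3: false ≐ false,  Y2 ≐ h(true, 3, 3),  1 ≐ 1.
Delete trivial equation false ≐ false.
Bind Y2 := h(true, 3, 3); substituting into the one remaining equation that mentions Y2 gives: h(Z, Y, true) ≐ h(h(leaf(h(true, 3, 3)), leaf(h(true, 3, 3)), leaf(4)), Z, true).
Delete trivial equation 1 ≐ 1.
Decompose h/3: Z ≐ h(leaf(h(true, 3, 3)), leaf(h(true, 3, 3)), leaf(4)),  Y ≐ Z,  true ≐ true.
Bind Z := h(leaf(h(true, 3, 3)), leaf(h(true, 3, 3)), leaf(4)); substituting into the one remaining equation that mentions Z gives: Y ≐ h(leaf(h(true, 3, 3)), leaf(h(true, 3, 3)), leaf(4)).
Bind Y := h(leaf(h(true, 3, 3)), leaf(h(true, 3, 3)), leaf(4)); no other remaining equation mentions Y.
Delete trivial equation true ≐ true.
MGU = { T := h(true, 3, 3), Y2 := h(true, 3, 3), Z := h(leaf(h(true, 3, 3)), leaf(h(true, 3, 3)), leaf(4)), Y := h(leaf(h(true, 3, 3)), leaf(h(true, 3, 3)), leaf(4)) }, so Y := h(leaf(h(true, 3, 3)), leaf(h(true, 3, 3)), leaf(4)).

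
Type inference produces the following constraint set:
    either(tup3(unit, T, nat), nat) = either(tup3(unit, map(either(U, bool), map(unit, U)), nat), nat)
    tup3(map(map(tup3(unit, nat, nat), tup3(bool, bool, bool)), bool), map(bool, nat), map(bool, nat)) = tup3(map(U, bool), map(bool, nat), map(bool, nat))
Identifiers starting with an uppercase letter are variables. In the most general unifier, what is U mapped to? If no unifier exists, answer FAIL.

map(tup3(unit, nat, nat), tup3(bool, bool, bool))

Decompose either/2: tup3(unit, T, nat) = tup3(unit, map(either(U, bool), map(unit, U)), nat),  nat = nat.
Decompose tup3/3: unit = unit,  T = map(either(U, bool), map(unit, U)),  nat = nat.
Delete trivial equation unit = unit.
Bind T := map(either(U, bool), map(unit, U)); no other remaining equation mentions T.
Delete trivial equation nat = nat.
Delete trivial equation nat = nat.
Decompose tup3/3: map(map(tup3(unit, nat, nat), tup3(bool, bool, bool)), bool) = map(U, bool),  map(bool, nat) = map(bool, nat),  map(bool, nat) = map(bool, nat).
Decompose map/2: map(tup3(unit, nat, nat), tup3(bool, bool, bool)) = U,  bool = bool.
Bind U := map(tup3(unit, nat, nat), tup3(bool, bool, bool)); no other remaining equation mentions U. Substituting into the earlier binding gives T := map(either(map(tup3(unit, nat, nat), tup3(bool, bool, bool)), bool), map(unit, map(tup3(unit, nat, nat), tup3(bool, bool, bool)))).
Delete trivial equation bool = bool.
Delete trivial equation map(bool, nat) = map(bool, nat).
Delete trivial equation map(bool, nat) = map(bool, nat).
MGU = { T -> map(either(map(tup3(unit, nat, nat), tup3(bool, bool, bool)), bool), map(unit, map(tup3(unit, nat, nat), tup3(bool, bool, bool)))), U -> map(tup3(unit, nat, nat), tup3(bool, bool, bool)) }, so U -> map(tup3(unit, nat, nat), tup3(bool, bool, bool)).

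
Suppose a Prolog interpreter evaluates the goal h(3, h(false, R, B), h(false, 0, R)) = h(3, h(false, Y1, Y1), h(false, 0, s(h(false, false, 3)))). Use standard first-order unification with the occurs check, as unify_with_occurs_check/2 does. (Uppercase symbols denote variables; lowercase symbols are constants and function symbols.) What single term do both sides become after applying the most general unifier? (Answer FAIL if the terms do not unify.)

h(3, h(false, s(h(false, false, 3)), s(h(false, false, 3))), h(false, 0, s(h(false, false, 3))))

Decompose h/3: 3 = 3,  h(false, R, B) = h(false, Y1, Y1),  h(false, 0, R) = h(false, 0, s(h(false, false, 3))).
Delete trivial equation 3 = 3.
Decompose h/3: false = false,  R = Y1,  B = Y1.
Delete trivial equation false = false.
Bind R := Y1; substituting into the one remaining equation that mentions R gives: h(false, 0, Y1) = h(false, 0, s(h(false, false, 3))).
Bind B := Y1; no other remaining equation mentions B.
Decompose h/3: false = false,  0 = 0,  Y1 = s(h(false, false, 3)).
Delete trivial equation false = false.
Delete trivial equation 0 = 0.
Bind Y1 := s(h(false, false, 3)). Substituting into the earlier bindings gives R := s(h(false, false, 3)), B := s(h(false, false, 3)).
Applying the MGU to either side gives h(3, h(false, s(h(false, false, 3)), s(h(false, false, 3))), h(false, 0, s(h(false, false, 3)))).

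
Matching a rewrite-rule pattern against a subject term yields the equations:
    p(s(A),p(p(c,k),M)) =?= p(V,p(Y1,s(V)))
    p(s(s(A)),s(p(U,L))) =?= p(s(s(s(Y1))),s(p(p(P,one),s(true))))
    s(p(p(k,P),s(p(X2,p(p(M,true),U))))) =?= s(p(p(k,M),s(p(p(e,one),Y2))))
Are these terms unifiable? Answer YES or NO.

Decompose p/2: s(A) =?= V,  p(p(c,k),M) =?= p(Y1,s(V)).
Bind V := s(A); substituting into the one remaining equation that mentions V gives: p(p(c,k),M) =?= p(Y1,s(s(A))).
Decompose p/2: p(c,k) =?= Y1,  M =?= s(s(A)).
Bind Y1 := p(c,k); substituting into the one remaining equation that mentions Y1 gives: p(s(s(A)),s(p(U,L))) =?= p(s(s(s(p(c,k)))),s(p(p(P,one),s(true)))).
Bind M := s(s(A)); substituting into the one remaining equation that mentions M gives: s(p(p(k,P),s(p(X2,p(p(s(s(A)),true),U))))) =?= s(p(p(k,s(s(A))),s(p(p(e,one),Y2)))).
Decompose p/2: s(s(A)) =?= s(s(s(p(c,k)))),  s(p(U,L)) =?= s(p(p(P,one),s(true))).
Decompose s/1: s(A) =?= s(s(p(c,k))).
Decompose s/1: A =?= s(p(c,k)).
Bind A := s(p(c,k)); substituting into the one remaining equation that mentions A gives: s(p(p(k,P),s(p(X2,p(p(s(s(s(p(c,k)))),true),U))))) =?= s(p(p(k,s(s(s(p(c,k))))),s(p(p(e,one),Y2)))). Substituting into the earlier bindings gives V := s(s(p(c,k))), M := s(s(s(p(c,k)))).
Decompose s/1: p(U,L) =?= p(p(P,one),s(true)).
Decompose p/2: U =?= p(P,one),  L =?= s(true).
Bind U := p(P,one); substituting into the one remaining equation that mentions U gives: s(p(p(k,P),s(p(X2,p(p(s(s(s(p(c,k)))),true),p(P,one)))))) =?= s(p(p(k,s(s(s(p(c,k))))),s(p(p(e,one),Y2)))).
Bind L := s(true); no other remaining equation mentions L.
Decompose s/1: p(p(k,P),s(p(X2,p(p(s(s(s(p(c,k)))),true),p(P,one))))) =?= p(p(k,s(s(s(p(c,k))))),s(p(p(e,one),Y2))).
Decompose p/2: p(k,P) =?= p(k,s(s(s(p(c,k))))),  s(p(X2,p(p(s(s(s(p(c,k)))),true),p(P,one)))) =?= s(p(p(e,one),Y2)).
Decompose p/2: k =?= k,  P =?= s(s(s(p(c,k)))).
Delete trivial equation k =?= k.
Bind P := s(s(s(p(c,k)))); substituting into the remaining equation gives: s(p(X2,p(p(s(s(s(p(c,k)))),true),p(s(s(s(p(c,k)))),one)))) =?= s(p(p(e,one),Y2)). Substituting into the earlier binding gives U := p(s(s(s(p(c,k)))),one).
Decompose s/1: p(X2,p(p(s(s(s(p(c,k)))),true),p(s(s(s(p(c,k)))),one))) =?= p(p(e,one),Y2).
Decompose p/2: X2 =?= p(e,one),  p(p(s(s(s(p(c,k)))),true),p(s(s(s(p(c,k)))),one)) =?= Y2.
Bind X2 := p(e,one); no other remaining equation mentions X2.
Bind Y2 := p(p(s(s(s(p(c,k)))),true),p(s(s(s(p(c,k)))),one)).
No equations remain and no clash or occurs-check failure arose, so a unifier exists.

YES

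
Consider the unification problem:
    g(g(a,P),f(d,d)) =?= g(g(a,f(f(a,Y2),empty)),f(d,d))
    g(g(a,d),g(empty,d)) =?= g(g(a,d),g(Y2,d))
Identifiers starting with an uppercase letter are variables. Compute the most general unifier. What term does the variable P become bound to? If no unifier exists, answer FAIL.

f(f(a,empty),empty)

Decompose g/2: g(a,P) =?= g(a,f(f(a,Y2),empty)),  f(d,d) =?= f(d,d).
Decompose g/2: a =?= a,  P =?= f(f(a,Y2),empty).
Delete trivial equation a =?= a.
Bind P := f(f(a,Y2),empty); no other remaining equation mentions P.
Delete trivial equation f(d,d) =?= f(d,d).
Decompose g/2: g(a,d) =?= g(a,d),  g(empty,d) =?= g(Y2,d).
Delete trivial equation g(a,d) =?= g(a,d).
Decompose g/2: empty =?= Y2,  d =?= d.
Bind Y2 := empty; no other remaining equation mentions Y2. Substituting into the earlier binding gives P := f(f(a,empty),empty).
Delete trivial equation d =?= d.
MGU = { P ↦ f(f(a,empty),empty), Y2 ↦ empty }, so P ↦ f(f(a,empty),empty).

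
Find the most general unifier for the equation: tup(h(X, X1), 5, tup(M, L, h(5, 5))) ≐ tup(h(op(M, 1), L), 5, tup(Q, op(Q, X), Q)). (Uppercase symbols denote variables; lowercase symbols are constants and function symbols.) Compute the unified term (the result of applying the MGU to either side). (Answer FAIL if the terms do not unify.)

tup(h(op(h(5, 5), 1), op(h(5, 5), op(h(5, 5), 1))), 5, tup(h(5, 5), op(h(5, 5), op(h(5, 5), 1)), h(5, 5)))

Decompose tup/3: h(X, X1) ≐ h(op(M, 1), L),  5 ≐ 5,  tup(M, L, h(5, 5)) ≐ tup(Q, op(Q, X), Q).
Decompose h/2: X ≐ op(M, 1),  X1 ≐ L.
Bind X := op(M, 1); substituting into the one remaining equation that mentions X gives: tup(M, L, h(5, 5)) ≐ tup(Q, op(Q, op(M, 1)), Q).
Bind X1 := L; no other remaining equation mentions X1.
Delete trivial equation 5 ≐ 5.
Decompose tup/3: M ≐ Q,  L ≐ op(Q, op(M, 1)),  h(5, 5) ≐ Q.
Bind M := Q; substituting into the one remaining equation that mentions M gives: L ≐ op(Q, op(Q, 1)). Substituting into the earlier binding gives X := op(Q, 1).
Bind L := op(Q, op(Q, 1)); no other remaining equation mentions L. Substituting into the earlier binding gives X1 := op(Q, op(Q, 1)).
Bind Q := h(5, 5). Substituting into the earlier bindings gives X := op(h(5, 5), 1), X1 := op(h(5, 5), op(h(5, 5), 1)), M := h(5, 5), L := op(h(5, 5), op(h(5, 5), 1)).
Applying the MGU to either side gives tup(h(op(h(5, 5), 1), op(h(5, 5), op(h(5, 5), 1))), 5, tup(h(5, 5), op(h(5, 5), op(h(5, 5), 1)), h(5, 5))).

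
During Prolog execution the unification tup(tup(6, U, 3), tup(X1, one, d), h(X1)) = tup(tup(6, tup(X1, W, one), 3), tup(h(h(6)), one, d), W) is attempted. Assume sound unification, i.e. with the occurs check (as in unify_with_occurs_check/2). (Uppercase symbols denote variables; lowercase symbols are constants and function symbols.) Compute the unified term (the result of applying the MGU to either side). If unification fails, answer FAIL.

Decompose tup/3: tup(6, U, 3) = tup(6, tup(X1, W, one), 3),  tup(X1, one, d) = tup(h(h(6)), one, d),  h(X1) = W.
Decompose tup/3: 6 = 6,  U = tup(X1, W, one),  3 = 3.
Delete trivial equation 6 = 6.
Bind U := tup(X1, W, one); no other remaining equation mentions U.
Delete trivial equation 3 = 3.
Decompose tup/3: X1 = h(h(6)),  one = one,  d = d.
Bind X1 := h(h(6)); substituting into the one remaining equation that mentions X1 gives: h(h(h(6))) = W. Substituting into the earlier binding gives U := tup(h(h(6)), W, one).
Delete trivial equation one = one.
Delete trivial equation d = d.
Bind W := h(h(h(6))). Substituting into the earlier binding gives U := tup(h(h(6)), h(h(h(6))), one).
Applying the MGU to either side gives tup(tup(6, tup(h(h(6)), h(h(h(6))), one), 3), tup(h(h(6)), one, d), h(h(h(6)))).

tup(tup(6, tup(h(h(6)), h(h(h(6))), one), 3), tup(h(h(6)), one, d), h(h(h(6))))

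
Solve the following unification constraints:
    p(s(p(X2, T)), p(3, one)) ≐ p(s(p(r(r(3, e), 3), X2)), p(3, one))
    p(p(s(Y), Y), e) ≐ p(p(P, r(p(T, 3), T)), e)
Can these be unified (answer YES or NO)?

YES

Decompose p/2: s(p(X2, T)) ≐ s(p(r(r(3, e), 3), X2)),  p(3, one) ≐ p(3, one).
Decompose s/1: p(X2, T) ≐ p(r(r(3, e), 3), X2).
Decompose p/2: X2 ≐ r(r(3, e), 3),  T ≐ X2.
Bind X2 := r(r(3, e), 3); substituting into the one remaining equation that mentions X2 gives: T ≐ r(r(3, e), 3).
Bind T := r(r(3, e), 3); substituting into the one remaining equation that mentions T gives: p(p(s(Y), Y), e) ≐ p(p(P, r(p(r(r(3, e), 3), 3), r(r(3, e), 3))), e).
Delete trivial equation p(3, one) ≐ p(3, one).
Decompose p/2: p(s(Y), Y) ≐ p(P, r(p(r(r(3, e), 3), 3), r(r(3, e), 3))),  e ≐ e.
Decompose p/2: s(Y) ≐ P,  Y ≐ r(p(r(r(3, e), 3), 3), r(r(3, e), 3)).
Bind P := s(Y); no other remaining equation mentions P.
Bind Y := r(p(r(r(3, e), 3), 3), r(r(3, e), 3)); no other remaining equation mentions Y. Substituting into the earlier binding gives P := s(r(p(r(r(3, e), 3), 3), r(r(3, e), 3))).
Delete trivial equation e ≐ e.
No equations remain and no clash or occurs-check failure arose, so a unifier exists.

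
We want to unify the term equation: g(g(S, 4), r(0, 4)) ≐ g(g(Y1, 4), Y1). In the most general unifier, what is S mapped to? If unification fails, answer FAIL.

r(0, 4)

Decompose g/2: g(S, 4) ≐ g(Y1, 4),  r(0, 4) ≐ Y1.
Decompose g/2: S ≐ Y1,  4 ≐ 4.
Bind S := Y1; no other remaining equation mentions S.
Delete trivial equation 4 ≐ 4.
Bind Y1 := r(0, 4). Substituting into the earlier binding gives S := r(0, 4).
MGU = { S := r(0, 4), Y1 := r(0, 4) }, so S := r(0, 4).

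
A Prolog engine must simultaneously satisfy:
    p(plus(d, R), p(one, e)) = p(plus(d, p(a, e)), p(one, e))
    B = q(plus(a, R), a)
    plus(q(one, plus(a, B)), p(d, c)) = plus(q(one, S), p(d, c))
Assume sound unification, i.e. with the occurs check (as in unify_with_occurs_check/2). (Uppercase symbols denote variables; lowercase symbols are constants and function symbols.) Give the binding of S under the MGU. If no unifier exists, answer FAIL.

plus(a, q(plus(a, p(a, e)), a))

Decompose p/2: plus(d, R) = plus(d, p(a, e)),  p(one, e) = p(one, e).
Decompose plus/2: d = d,  R = p(a, e).
Delete trivial equation d = d.
Bind R := p(a, e); substituting into the one remaining equation that mentions R gives: B = q(plus(a, p(a, e)), a).
Delete trivial equation p(one, e) = p(one, e).
Bind B := q(plus(a, p(a, e)), a); substituting into the remaining equation gives: plus(q(one, plus(a, q(plus(a, p(a, e)), a))), p(d, c)) = plus(q(one, S), p(d, c)).
Decompose plus/2: q(one, plus(a, q(plus(a, p(a, e)), a))) = q(one, S),  p(d, c) = p(d, c).
Decompose q/2: one = one,  plus(a, q(plus(a, p(a, e)), a)) = S.
Delete trivial equation one = one.
Bind S := plus(a, q(plus(a, p(a, e)), a)); no other remaining equation mentions S.
Delete trivial equation p(d, c) = p(d, c).
MGU = { R -> p(a, e), B -> q(plus(a, p(a, e)), a), S -> plus(a, q(plus(a, p(a, e)), a)) }, so S -> plus(a, q(plus(a, p(a, e)), a)).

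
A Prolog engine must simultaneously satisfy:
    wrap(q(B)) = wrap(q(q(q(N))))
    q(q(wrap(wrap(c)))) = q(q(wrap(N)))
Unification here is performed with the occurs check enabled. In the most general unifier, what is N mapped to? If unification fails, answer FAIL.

wrap(c)

Decompose wrap/1: q(B) = q(q(q(N))).
Decompose q/1: B = q(q(N)).
Bind B := q(q(N)); no other remaining equation mentions B.
Decompose q/1: q(wrap(wrap(c))) = q(wrap(N)).
Decompose q/1: wrap(wrap(c)) = wrap(N).
Decompose wrap/1: wrap(c) = N.
Bind N := wrap(c). Substituting into the earlier binding gives B := q(q(wrap(c))).
MGU = { B = q(q(wrap(c))), N = wrap(c) }, so N = wrap(c).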